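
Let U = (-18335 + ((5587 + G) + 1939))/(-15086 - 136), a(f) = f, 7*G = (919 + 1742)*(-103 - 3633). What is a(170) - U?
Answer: 2699007/35518 ≈ 75.990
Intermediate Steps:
G = -9941496/7 (G = ((919 + 1742)*(-103 - 3633))/7 = (2661*(-3736))/7 = (1/7)*(-9941496) = -9941496/7 ≈ -1.4202e+6)
U = 3339053/35518 (U = (-18335 + ((5587 - 9941496/7) + 1939))/(-15086 - 136) = (-18335 + (-9902387/7 + 1939))/(-15222) = (-18335 - 9888814/7)*(-1/15222) = -10017159/7*(-1/15222) = 3339053/35518 ≈ 94.010)
a(170) - U = 170 - 1*3339053/35518 = 170 - 3339053/35518 = 2699007/35518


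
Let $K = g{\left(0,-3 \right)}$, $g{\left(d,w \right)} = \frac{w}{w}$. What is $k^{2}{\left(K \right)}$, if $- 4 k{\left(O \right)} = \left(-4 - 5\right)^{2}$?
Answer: $\frac{6561}{16} \approx 410.06$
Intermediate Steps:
$g{\left(d,w \right)} = 1$
$K = 1$
$k{\left(O \right)} = - \frac{81}{4}$ ($k{\left(O \right)} = - \frac{\left(-4 - 5\right)^{2}}{4} = - \frac{\left(-9\right)^{2}}{4} = \left(- \frac{1}{4}\right) 81 = - \frac{81}{4}$)
$k^{2}{\left(K \right)} = \left(- \frac{81}{4}\right)^{2} = \frac{6561}{16}$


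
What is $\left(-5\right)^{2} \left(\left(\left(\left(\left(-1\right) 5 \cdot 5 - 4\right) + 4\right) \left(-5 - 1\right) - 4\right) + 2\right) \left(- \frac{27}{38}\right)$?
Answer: $- \frac{49950}{19} \approx -2628.9$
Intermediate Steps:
$\left(-5\right)^{2} \left(\left(\left(\left(\left(-1\right) 5 \cdot 5 - 4\right) + 4\right) \left(-5 - 1\right) - 4\right) + 2\right) \left(- \frac{27}{38}\right) = 25 \left(\left(\left(\left(\left(-5\right) 5 - 4\right) + 4\right) \left(-6\right) - 4\right) + 2\right) \left(\left(-27\right) \frac{1}{38}\right) = 25 \left(\left(\left(\left(-25 - 4\right) + 4\right) \left(-6\right) - 4\right) + 2\right) \left(- \frac{27}{38}\right) = 25 \left(\left(\left(-29 + 4\right) \left(-6\right) - 4\right) + 2\right) \left(- \frac{27}{38}\right) = 25 \left(\left(\left(-25\right) \left(-6\right) - 4\right) + 2\right) \left(- \frac{27}{38}\right) = 25 \left(\left(150 - 4\right) + 2\right) \left(- \frac{27}{38}\right) = 25 \left(146 + 2\right) \left(- \frac{27}{38}\right) = 25 \cdot 148 \left(- \frac{27}{38}\right) = 3700 \left(- \frac{27}{38}\right) = - \frac{49950}{19}$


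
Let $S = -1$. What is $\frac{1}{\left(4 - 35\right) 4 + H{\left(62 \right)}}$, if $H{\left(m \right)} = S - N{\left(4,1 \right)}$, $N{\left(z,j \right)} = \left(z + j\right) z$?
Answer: $- \frac{1}{145} \approx -0.0068966$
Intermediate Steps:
$N{\left(z,j \right)} = z \left(j + z\right)$ ($N{\left(z,j \right)} = \left(j + z\right) z = z \left(j + z\right)$)
$H{\left(m \right)} = -21$ ($H{\left(m \right)} = -1 - 4 \left(1 + 4\right) = -1 - 4 \cdot 5 = -1 - 20 = -21$)
$\frac{1}{\left(4 - 35\right) 4 + H{\left(62 \right)}} = \frac{1}{\left(4 - 35\right) 4 - 21} = \frac{1}{\left(-31\right) 4 - 21} = \frac{1}{-124 - 21} = \frac{1}{-145} = - \frac{1}{145}$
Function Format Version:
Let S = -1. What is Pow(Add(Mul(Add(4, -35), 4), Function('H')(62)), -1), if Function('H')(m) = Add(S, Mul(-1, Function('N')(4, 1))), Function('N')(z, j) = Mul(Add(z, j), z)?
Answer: Rational(-1, 145) ≈ -0.0068966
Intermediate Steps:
Function('N')(z, j) = Mul(z, Add(j, z)) (Function('N')(z, j) = Mul(Add(j, z), z) = Mul(z, Add(j, z)))
Function('H')(m) = -21 (Function('H')(m) = Add(-1, Mul(-1, Mul(4, Add(1, 4)))) = Add(-1, Mul(-1, Mul(4, 5))) = Add(-1, Mul(-1, 20)) = Add(-1, -20) = -21)
Pow(Add(Mul(Add(4, -35), 4), Function('H')(62)), -1) = Pow(Add(Mul(Add(4, -35), 4), -21), -1) = Pow(Add(Mul(-31, 4), -21), -1) = Pow(Add(-124, -21), -1) = Pow(-145, -1) = Rational(-1, 145)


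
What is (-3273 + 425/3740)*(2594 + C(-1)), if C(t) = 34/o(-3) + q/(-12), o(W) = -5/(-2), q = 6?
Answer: -3754406497/440 ≈ -8.5327e+6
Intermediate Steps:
o(W) = 5/2 (o(W) = -5*(-1/2) = 5/2)
C(t) = 131/10 (C(t) = 34/(5/2) + 6/(-12) = 34*(2/5) + 6*(-1/12) = 68/5 - 1/2 = 131/10)
(-3273 + 425/3740)*(2594 + C(-1)) = (-3273 + 425/3740)*(2594 + 131/10) = (-3273 + 425*(1/3740))*(26071/10) = (-3273 + 5/44)*(26071/10) = -144007/44*26071/10 = -3754406497/440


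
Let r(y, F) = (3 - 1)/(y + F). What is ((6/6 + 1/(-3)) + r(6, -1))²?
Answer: 256/225 ≈ 1.1378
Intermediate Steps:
r(y, F) = 2/(F + y)
((6/6 + 1/(-3)) + r(6, -1))² = ((6/6 + 1/(-3)) + 2/(-1 + 6))² = ((6*(⅙) + 1*(-⅓)) + 2/5)² = ((1 - ⅓) + 2*(⅕))² = (⅔ + ⅖)² = (16/15)² = 256/225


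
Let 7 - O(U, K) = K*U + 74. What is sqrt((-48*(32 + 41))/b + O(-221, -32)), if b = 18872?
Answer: I*sqrt(39728718701)/2359 ≈ 84.494*I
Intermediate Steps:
O(U, K) = -67 - K*U (O(U, K) = 7 - (K*U + 74) = 7 - (74 + K*U) = 7 + (-74 - K*U) = -67 - K*U)
sqrt((-48*(32 + 41))/b + O(-221, -32)) = sqrt(-48*(32 + 41)/18872 + (-67 - 1*(-32)*(-221))) = sqrt(-48*73*(1/18872) + (-67 - 7072)) = sqrt(-3504*1/18872 - 7139) = sqrt(-438/2359 - 7139) = sqrt(-16841339/2359) = I*sqrt(39728718701)/2359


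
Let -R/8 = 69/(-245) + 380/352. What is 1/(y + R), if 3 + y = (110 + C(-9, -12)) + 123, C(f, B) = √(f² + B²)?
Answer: 2695/643072 ≈ 0.0041908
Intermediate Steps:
R = -17203/2695 (R = -8*(69/(-245) + 380/352) = -8*(69*(-1/245) + 380*(1/352)) = -8*(-69/245 + 95/88) = -8*17203/21560 = -17203/2695 ≈ -6.3833)
C(f, B) = √(B² + f²)
y = 245 (y = -3 + ((110 + √((-12)² + (-9)²)) + 123) = -3 + ((110 + √(144 + 81)) + 123) = -3 + ((110 + √225) + 123) = -3 + ((110 + 15) + 123) = -3 + (125 + 123) = -3 + 248 = 245)
1/(y + R) = 1/(245 - 17203/2695) = 1/(643072/2695) = 2695/643072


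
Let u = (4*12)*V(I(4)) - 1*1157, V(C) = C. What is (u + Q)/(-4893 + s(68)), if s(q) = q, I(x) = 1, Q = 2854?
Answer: -349/965 ≈ -0.36166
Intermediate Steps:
u = -1109 (u = (4*12)*1 - 1*1157 = 48*1 - 1157 = 48 - 1157 = -1109)
(u + Q)/(-4893 + s(68)) = (-1109 + 2854)/(-4893 + 68) = 1745/(-4825) = 1745*(-1/4825) = -349/965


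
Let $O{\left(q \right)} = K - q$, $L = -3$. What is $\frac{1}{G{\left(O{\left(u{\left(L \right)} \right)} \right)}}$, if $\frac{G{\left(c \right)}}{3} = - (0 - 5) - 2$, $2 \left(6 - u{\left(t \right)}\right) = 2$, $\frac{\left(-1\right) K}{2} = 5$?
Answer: $\frac{1}{9} \approx 0.11111$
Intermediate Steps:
$K = -10$ ($K = \left(-2\right) 5 = -10$)
$u{\left(t \right)} = 5$ ($u{\left(t \right)} = 6 - 1 = 5$)
$O{\left(q \right)} = -10 - q$
$G{\left(c \right)} = 9$ ($G{\left(c \right)} = 3 \left(- (0 - 5) - 2\right) = 3 \left(\left(-1\right) \left(-5\right) - 2\right) = 3 \left(5 - 2\right) = 3 \cdot 3 = 9$)
$\frac{1}{G{\left(O{\left(u{\left(L \right)} \right)} \right)}} = \frac{1}{9}$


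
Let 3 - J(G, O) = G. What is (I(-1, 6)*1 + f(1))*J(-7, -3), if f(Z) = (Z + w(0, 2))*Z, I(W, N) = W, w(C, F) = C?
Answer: 0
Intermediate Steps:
J(G, O) = 3 - G
f(Z) = Z² (f(Z) = (Z + 0)*Z = Z*Z = Z²)
(I(-1, 6)*1 + f(1))*J(-7, -3) = (-1*1 + 1²)*(3 - 1*(-7)) = (-1 + 1)*(3 + 7) = 0*10 = 0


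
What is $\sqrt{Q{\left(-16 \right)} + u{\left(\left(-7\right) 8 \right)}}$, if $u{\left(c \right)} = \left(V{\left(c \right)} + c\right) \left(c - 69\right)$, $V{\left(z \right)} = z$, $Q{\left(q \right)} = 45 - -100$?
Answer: $\sqrt{14145} \approx 118.93$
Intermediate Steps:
$Q{\left(q \right)} = 145$ ($Q{\left(q \right)} = 45 + 100 = 145$)
$u{\left(c \right)} = 2 c \left(-69 + c\right)$ ($u{\left(c \right)} = \left(c + c\right) \left(c - 69\right) = 2 c \left(-69 + c\right)$)
$\sqrt{Q{\left(-16 \right)} + u{\left(\left(-7\right) 8 \right)}} = \sqrt{145 + 2 \left(\left(-7\right) 8\right) \left(-69 - 56\right)} = \sqrt{145 + 2 \left(-56\right) \left(-69 - 56\right)} = \sqrt{145 + 2 \left(-56\right) \left(-125\right)} = \sqrt{145 + 14000} = \sqrt{14145}$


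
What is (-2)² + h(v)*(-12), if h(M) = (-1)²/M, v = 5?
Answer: 8/5 ≈ 1.6000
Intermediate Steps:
h(M) = 1/M
(-2)² + h(v)*(-12) = (-2)² - 12/5 = 4 + (⅕)*(-12) = 4 - 12/5 = 8/5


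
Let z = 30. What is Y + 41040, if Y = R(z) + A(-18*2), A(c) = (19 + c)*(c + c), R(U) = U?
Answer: 42294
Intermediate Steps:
A(c) = 2*c*(19 + c) (A(c) = (19 + c)*(2*c) = 2*c*(19 + c))
Y = 1254 (Y = 30 + 2*(-18*2)*(19 - 18*2) = 30 + 2*(-36)*(19 - 36) = 30 + 2*(-36)*(-17) = 30 + 1224 = 1254)
Y + 41040 = 1254 + 41040 = 42294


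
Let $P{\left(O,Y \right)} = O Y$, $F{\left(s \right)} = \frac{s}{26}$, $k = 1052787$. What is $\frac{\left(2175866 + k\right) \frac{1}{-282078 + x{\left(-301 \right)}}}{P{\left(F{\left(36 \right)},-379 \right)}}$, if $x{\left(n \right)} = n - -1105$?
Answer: $\frac{41972489}{1918851228} \approx 0.021874$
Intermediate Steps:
$x{\left(n \right)} = 1105 + n$ ($x{\left(n \right)} = n + 1105 = 1105 + n$)
$F{\left(s \right)} = \frac{s}{26}$ ($F{\left(s \right)} = s \frac{1}{26} = \frac{s}{26}$)
$\frac{\left(2175866 + k\right) \frac{1}{-282078 + x{\left(-301 \right)}}}{P{\left(F{\left(36 \right)},-379 \right)}} = \frac{\left(2175866 + 1052787\right) \frac{1}{-282078 + \left(1105 - 301\right)}}{\frac{1}{26} \cdot 36 \left(-379\right)} = \frac{3228653 \frac{1}{-282078 + 804}}{\frac{18}{13} \left(-379\right)} = \frac{3228653 \frac{1}{-281274}}{- \frac{6822}{13}} = 3228653 \left(- \frac{1}{281274}\right) \left(- \frac{13}{6822}\right) = \left(- \frac{3228653}{281274}\right) \left(- \frac{13}{6822}\right) = \frac{41972489}{1918851228}$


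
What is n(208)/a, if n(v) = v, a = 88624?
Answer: 13/5539 ≈ 0.0023470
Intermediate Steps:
n(208)/a = 208/88624 = 208*(1/88624) = 13/5539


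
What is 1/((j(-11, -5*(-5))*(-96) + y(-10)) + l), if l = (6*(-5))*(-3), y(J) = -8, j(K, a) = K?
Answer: 1/1138 ≈ 0.00087873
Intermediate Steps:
l = 90 (l = -30*(-3) = 90)
1/((j(-11, -5*(-5))*(-96) + y(-10)) + l) = 1/((-11*(-96) - 8) + 90) = 1/((1056 - 8) + 90) = 1/(1048 + 90) = 1/1138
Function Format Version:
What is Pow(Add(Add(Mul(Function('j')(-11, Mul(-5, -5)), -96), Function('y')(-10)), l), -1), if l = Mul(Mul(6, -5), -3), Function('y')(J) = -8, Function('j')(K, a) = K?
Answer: Rational(1, 1138) ≈ 0.00087873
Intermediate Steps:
l = 90 (l = Mul(-30, -3) = 90)
Pow(Add(Add(Mul(Function('j')(-11, Mul(-5, -5)), -96), Function('y')(-10)), l), -1) = Pow(Add(Add(Mul(-11, -96), -8), 90), -1) = Pow(Add(Add(1056, -8), 90), -1) = Pow(Add(1048, 90), -1) = Pow(1138, -1) = Rational(1, 1138)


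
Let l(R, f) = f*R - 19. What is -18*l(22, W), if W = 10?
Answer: -3618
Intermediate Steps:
l(R, f) = -19 + R*f (l(R, f) = R*f - 19 = -19 + R*f)
-18*l(22, W) = -18*(-19 + 22*10) = -18*(-19 + 220) = -18*201 = -3618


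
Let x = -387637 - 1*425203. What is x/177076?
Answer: -203210/44269 ≈ -4.5903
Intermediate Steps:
x = -812840 (x = -387637 - 425203 = -812840)
x/177076 = -812840/177076 = -812840*1/177076 = -203210/44269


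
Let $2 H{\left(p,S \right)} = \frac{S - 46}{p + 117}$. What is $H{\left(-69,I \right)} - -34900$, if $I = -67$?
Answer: $\frac{3350287}{96} \approx 34899.0$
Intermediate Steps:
$H{\left(p,S \right)} = \frac{-46 + S}{2 \left(117 + p\right)}$ ($H{\left(p,S \right)} = \frac{\left(S - 46\right) \frac{1}{p + 117}}{2} = \frac{\left(-46 + S\right) \frac{1}{117 + p}}{2} = \frac{\frac{1}{117 + p} \left(-46 + S\right)}{2} = \frac{-46 + S}{2 \left(117 + p\right)}$)
$H{\left(-69,I \right)} - -34900 = \frac{-46 - 67}{2 \left(117 - 69\right)} - -34900 = \frac{1}{2} \cdot \frac{1}{48} \left(-113\right) + 34900 = - \frac{113}{96} + 34900 = \frac{3350287}{96}$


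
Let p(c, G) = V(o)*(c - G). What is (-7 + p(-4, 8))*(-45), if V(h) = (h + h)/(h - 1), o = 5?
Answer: 1665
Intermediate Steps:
V(h) = 2*h/(-1 + h) (V(h) = (2*h)/(-1 + h) = 2*h/(-1 + h))
p(c, G) = -5*G/2 + 5*c/2 (p(c, G) = (2*5/(-1 + 5))*(c - G) = (2*5/4)*(c - G) = (2*5*(¼))*(c - G) = 5*(c - G)/2 = -5*G/2 + 5*c/2)
(-7 + p(-4, 8))*(-45) = (-7 + (-5/2*8 + (5/2)*(-4)))*(-45) = (-7 + (-20 - 10))*(-45) = (-7 - 30)*(-45) = -37*(-45) = 1665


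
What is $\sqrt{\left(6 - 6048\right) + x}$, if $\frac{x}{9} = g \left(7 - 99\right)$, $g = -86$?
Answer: $\sqrt{65166} \approx 255.28$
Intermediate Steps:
$x = 71208$ ($x = 9 \left(- 86 \left(7 - 99\right)\right) = 9 \left(\left(-86\right) \left(-92\right)\right) = 9 \cdot 7912 = 71208$)
$\sqrt{\left(6 - 6048\right) + x} = \sqrt{\left(6 - 6048\right) + 71208} = \sqrt{-6042 + 71208} = \sqrt{65166}$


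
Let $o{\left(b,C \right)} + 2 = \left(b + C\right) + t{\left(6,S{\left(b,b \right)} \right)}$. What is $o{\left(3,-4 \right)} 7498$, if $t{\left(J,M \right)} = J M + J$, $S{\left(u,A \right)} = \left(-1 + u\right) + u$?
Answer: $247434$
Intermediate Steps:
$S{\left(u,A \right)} = -1 + 2 u$
$t{\left(J,M \right)} = J + J M$
$o{\left(b,C \right)} = -2 + C + 13 b$ ($o{\left(b,C \right)} = -2 + \left(\left(b + C\right) + 6 \left(1 + \left(-1 + 2 b\right)\right)\right) = -2 + \left(\left(C + b\right) + 6 \cdot 2 b\right) = -2 + \left(\left(C + b\right) + 12 b\right) = -2 + \left(C + 13 b\right) = -2 + C + 13 b$)
$o{\left(3,-4 \right)} 7498 = \left(-2 - 4 + 13 \cdot 3\right) 7498 = \left(-2 - 4 + 39\right) 7498 = 33 \cdot 7498 = 247434$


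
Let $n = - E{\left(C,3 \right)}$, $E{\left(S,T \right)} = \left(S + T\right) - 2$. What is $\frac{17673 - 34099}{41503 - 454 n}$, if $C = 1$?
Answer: $- \frac{16426}{42411} \approx -0.38731$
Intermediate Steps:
$E{\left(S,T \right)} = -2 + S + T$
$n = -2$ ($n = - (-2 + 1 + 3) = \left(-1\right) 2 = -2$)
$\frac{17673 - 34099}{41503 - 454 n} = \frac{17673 - 34099}{41503 - -908} = - \frac{16426}{41503 + 908} = - \frac{16426}{42411}$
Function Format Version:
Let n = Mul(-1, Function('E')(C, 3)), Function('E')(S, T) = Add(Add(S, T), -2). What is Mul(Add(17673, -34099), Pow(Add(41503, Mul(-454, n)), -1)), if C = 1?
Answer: Rational(-16426, 42411) ≈ -0.38731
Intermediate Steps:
Function('E')(S, T) = Add(-2, S, T)
n = -2 (n = Mul(-1, Add(-2, 1, 3)) = Mul(-1, 2) = -2)
Mul(Add(17673, -34099), Pow(Add(41503, Mul(-454, n)), -1)) = Mul(Add(17673, -34099), Pow(Add(41503, Mul(-454, -2)), -1)) = Mul(-16426, Pow(Add(41503, 908), -1)) = Mul(-16426, Pow(42411, -1)) = Mul(-16426, Rational(1, 42411)) = Rational(-16426, 42411)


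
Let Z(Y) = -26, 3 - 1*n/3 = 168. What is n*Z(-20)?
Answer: 12870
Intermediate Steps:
n = -495 (n = 9 - 3*168 = 9 - 504 = -495)
n*Z(-20) = -495*(-26) = 12870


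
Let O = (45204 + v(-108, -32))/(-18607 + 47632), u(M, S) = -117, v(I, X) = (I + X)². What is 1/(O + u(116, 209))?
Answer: -29025/3331121 ≈ -0.0087133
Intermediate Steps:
O = 64804/29025 (O = (45204 + (-108 - 32)²)/(-18607 + 47632) = (45204 + (-140)²)/29025 = (45204 + 19600)*(1/29025) = 64804*(1/29025) = 64804/29025 ≈ 2.2327)
1/(O + u(116, 209)) = 1/(64804/29025 - 117) = 1/(-3331121/29025) = -29025/3331121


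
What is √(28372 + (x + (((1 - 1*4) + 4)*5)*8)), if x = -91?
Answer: √28321 ≈ 168.29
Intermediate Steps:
√(28372 + (x + (((1 - 1*4) + 4)*5)*8)) = √(28372 + (-91 + (((1 - 1*4) + 4)*5)*8)) = √(28372 + (-91 + (((1 - 4) + 4)*5)*8)) = √(28372 + (-91 + ((-3 + 4)*5)*8)) = √(28372 + (-91 + (1*5)*8)) = √(28372 + (-91 + 5*8)) = √(28372 + (-91 + 40)) = √(28372 - 51) = √28321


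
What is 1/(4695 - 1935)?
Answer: 1/2760 ≈ 0.00036232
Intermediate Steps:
1/(4695 - 1935) = 1/2760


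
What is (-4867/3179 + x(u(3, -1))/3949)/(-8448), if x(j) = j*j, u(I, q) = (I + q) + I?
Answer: 435007/2410343232 ≈ 0.00018048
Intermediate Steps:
u(I, q) = q + 2*I
x(j) = j²
(-4867/3179 + x(u(3, -1))/3949)/(-8448) = (-4867/3179 + (-1 + 2*3)²/3949)/(-8448) = (-4867*1/3179 + (-1 + 6)²*(1/3949))*(-1/8448) = (-4867/3179 + 5²*(1/3949))*(-1/8448) = (-4867/3179 + 25*(1/3949))*(-1/8448) = (-4867/3179 + 25/3949)*(-1/8448) = -1740028/1141261*(-1/8448) = 435007/2410343232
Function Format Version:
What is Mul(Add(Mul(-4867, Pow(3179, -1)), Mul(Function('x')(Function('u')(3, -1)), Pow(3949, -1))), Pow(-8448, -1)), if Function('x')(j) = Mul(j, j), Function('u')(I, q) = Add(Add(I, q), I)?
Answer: Rational(435007, 2410343232) ≈ 0.00018048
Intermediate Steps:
Function('u')(I, q) = Add(q, Mul(2, I))
Function('x')(j) = Pow(j, 2)
Mul(Add(Mul(-4867, Pow(3179, -1)), Mul(Function('x')(Function('u')(3, -1)), Pow(3949, -1))), Pow(-8448, -1)) = Mul(Add(Mul(-4867, Pow(3179, -1)), Mul(Pow(Add(-1, Mul(2, 3)), 2), Pow(3949, -1))), Pow(-8448, -1)) = Mul(Add(Mul(-4867, Rational(1, 3179)), Mul(Pow(Add(-1, 6), 2), Rational(1, 3949))), Rational(-1, 8448)) = Mul(Add(Rational(-4867, 3179), Mul(Pow(5, 2), Rational(1, 3949))), Rational(-1, 8448)) = Mul(Add(Rational(-4867, 3179), Mul(25, Rational(1, 3949))), Rational(-1, 8448)) = Mul(Add(Rational(-4867, 3179), Rational(25, 3949)), Rational(-1, 8448)) = Mul(Rational(-1740028, 1141261), Rational(-1, 8448)) = Rational(435007, 2410343232)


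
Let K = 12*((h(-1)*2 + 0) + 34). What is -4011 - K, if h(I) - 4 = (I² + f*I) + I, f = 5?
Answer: -4395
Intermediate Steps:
h(I) = 4 + I² + 6*I (h(I) = 4 + ((I² + 5*I) + I) = 4 + (I² + 6*I) = 4 + I² + 6*I)
K = 384 (K = 12*(((4 + (-1)² + 6*(-1))*2 + 0) + 34) = 12*(((4 + 1 - 6)*2 + 0) + 34) = 12*((-1*2 + 0) + 34) = 12*((-2 + 0) + 34) = 12*(-2 + 34) = 12*32 = 384)
-4011 - K = -4011 - 1*384 = -4011 - 384 = -4395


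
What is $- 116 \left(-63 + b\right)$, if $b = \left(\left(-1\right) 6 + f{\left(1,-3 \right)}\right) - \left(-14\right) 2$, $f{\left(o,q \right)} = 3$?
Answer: $4408$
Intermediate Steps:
$b = 25$ ($b = \left(\left(-1\right) 6 + 3\right) - \left(-14\right) 2 = \left(-6 + 3\right) - -28 = -3 + 28 = 25$)
$- 116 \left(-63 + b\right) = - 116 \left(-63 + 25\right) = \left(-116\right) \left(-38\right) = 4408$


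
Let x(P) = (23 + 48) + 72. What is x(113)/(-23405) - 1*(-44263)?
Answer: 1035975372/23405 ≈ 44263.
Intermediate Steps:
x(P) = 143 (x(P) = 71 + 72 = 143)
x(113)/(-23405) - 1*(-44263) = 143/(-23405) - 1*(-44263) = 143*(-1/23405) + 44263 = -143/23405 + 44263 = 1035975372/23405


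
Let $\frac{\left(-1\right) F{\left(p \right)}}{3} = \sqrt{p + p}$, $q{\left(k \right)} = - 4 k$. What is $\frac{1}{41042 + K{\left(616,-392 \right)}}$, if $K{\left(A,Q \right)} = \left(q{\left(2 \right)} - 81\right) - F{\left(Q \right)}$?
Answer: $\frac{13651}{559051755} - \frac{28 i}{559051755} \approx 2.4418 \cdot 10^{-5} - 5.0085 \cdot 10^{-8} i$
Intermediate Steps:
$F{\left(p \right)} = - 3 \sqrt{2} \sqrt{p}$ ($F{\left(p \right)} = - 3 \sqrt{p + p} = - 3 \sqrt{2 p} = - 3 \sqrt{2} \sqrt{p}$)
$K{\left(A,Q \right)} = -89 + 3 \sqrt{2} \sqrt{Q}$ ($K{\left(A,Q \right)} = \left(\left(-4\right) 2 - 81\right) - - 3 \sqrt{2} \sqrt{Q} = \left(-8 - 81\right) + 3 \sqrt{2} \sqrt{Q} = -89 + 3 \sqrt{2} \sqrt{Q}$)
$\frac{1}{41042 + K{\left(616,-392 \right)}} = \frac{1}{41042 - \left(89 - 3 \sqrt{2} \sqrt{-392}\right)} = \frac{1}{41042 - \left(89 - 3 \sqrt{2} \cdot 14 i \sqrt{2}\right)} = \frac{1}{41042 - \left(89 - 84 i\right)} = \frac{1}{40953 + 84 i} = \frac{40953 - 84 i}{1677155265}$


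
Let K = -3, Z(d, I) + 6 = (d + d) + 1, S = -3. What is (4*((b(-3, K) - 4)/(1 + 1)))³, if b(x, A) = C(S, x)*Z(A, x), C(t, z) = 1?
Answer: -27000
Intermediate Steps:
Z(d, I) = -5 + 2*d (Z(d, I) = -6 + ((d + d) + 1) = -6 + (2*d + 1) = -6 + (1 + 2*d) = -5 + 2*d)
b(x, A) = -5 + 2*A (b(x, A) = 1*(-5 + 2*A) = -5 + 2*A)
(4*((b(-3, K) - 4)/(1 + 1)))³ = (4*(((-5 + 2*(-3)) - 4)/(1 + 1)))³ = (4*(((-5 - 6) - 4)/2))³ = (4*((-11 - 4)*(½)))³ = (4*(-15*½))³ = (4*(-15/2))³ = (-30)³ = -27000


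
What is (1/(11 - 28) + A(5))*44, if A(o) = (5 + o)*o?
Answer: 37356/17 ≈ 2197.4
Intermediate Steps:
A(o) = o*(5 + o)
(1/(11 - 28) + A(5))*44 = (1/(11 - 28) + 5*(5 + 5))*44 = (1/(-17) + 5*10)*44 = (-1/17 + 50)*44 = (849/17)*44 = 37356/17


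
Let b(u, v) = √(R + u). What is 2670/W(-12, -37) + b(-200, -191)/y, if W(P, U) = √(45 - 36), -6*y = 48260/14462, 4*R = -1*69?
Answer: 890 - 21693*I*√869/24130 ≈ 890.0 - 26.502*I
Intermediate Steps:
R = -69/4 (R = (-1*69)/4 = (¼)*(-69) = -69/4 ≈ -17.250)
y = -12065/21693 (y = -24130/(3*14462) = -⅙*24130/7231 = -12065/21693 ≈ -0.55617)
W(P, U) = 3 (W(P, U) = √9 = 3)
b(u, v) = √(-69/4 + u)
2670/W(-12, -37) + b(-200, -191)/y = 2670/3 + (√(-69 + 4*(-200))/2)/(-12065/21693) = 2670*(⅓) + (√(-69 - 800)/2)*(-21693/12065) = 890 + (√(-869)/2)*(-21693/12065) = 890 + ((I*√869)/2)*(-21693/12065) = 890 + (I*√869/2)*(-21693/12065) = 890 - 21693*I*√869/24130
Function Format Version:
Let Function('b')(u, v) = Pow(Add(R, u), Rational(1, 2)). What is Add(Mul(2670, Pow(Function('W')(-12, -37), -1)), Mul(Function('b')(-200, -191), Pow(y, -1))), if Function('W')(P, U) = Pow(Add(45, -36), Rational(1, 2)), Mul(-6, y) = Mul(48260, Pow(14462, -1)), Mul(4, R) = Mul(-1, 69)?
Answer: Add(890, Mul(Rational(-21693, 24130), I, Pow(869, Rational(1, 2)))) ≈ Add(890.00, Mul(-26.502, I))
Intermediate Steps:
R = Rational(-69, 4) (R = Mul(Rational(1, 4), Mul(-1, 69)) = Mul(Rational(1, 4), -69) = Rational(-69, 4) ≈ -17.250)
y = Rational(-12065, 21693) (y = Mul(Rational(-1, 6), Mul(48260, Pow(14462, -1))) = Mul(Rational(-1, 6), Mul(48260, Rational(1, 14462))) = Mul(Rational(-1, 6), Rational(24130, 7231)) = Rational(-12065, 21693) ≈ -0.55617)
Function('W')(P, U) = 3 (Function('W')(P, U) = Pow(9, Rational(1, 2)) = 3)
Function('b')(u, v) = Pow(Add(Rational(-69, 4), u), Rational(1, 2))
Add(Mul(2670, Pow(Function('W')(-12, -37), -1)), Mul(Function('b')(-200, -191), Pow(y, -1))) = Add(Mul(2670, Pow(3, -1)), Mul(Mul(Rational(1, 2), Pow(Add(-69, Mul(4, -200)), Rational(1, 2))), Pow(Rational(-12065, 21693), -1))) = Add(Mul(2670, Rational(1, 3)), Mul(Mul(Rational(1, 2), Pow(Add(-69, -800), Rational(1, 2))), Rational(-21693, 12065))) = Add(890, Mul(Mul(Rational(1, 2), Pow(-869, Rational(1, 2))), Rational(-21693, 12065))) = Add(890, Mul(Mul(Rational(1, 2), Mul(I, Pow(869, Rational(1, 2)))), Rational(-21693, 12065))) = Add(890, Mul(Mul(Rational(1, 2), I, Pow(869, Rational(1, 2))), Rational(-21693, 12065))) = Add(890, Mul(Rational(-21693, 24130), I, Pow(869, Rational(1, 2))))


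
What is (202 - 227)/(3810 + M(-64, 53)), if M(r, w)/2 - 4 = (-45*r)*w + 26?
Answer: -1/12366 ≈ -8.0867e-5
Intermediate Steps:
M(r, w) = 60 - 90*r*w (M(r, w) = 8 + 2*((-45*r)*w + 26) = 8 + 2*(-45*r*w + 26) = 8 + 2*(26 - 45*r*w) = 8 + (52 - 90*r*w) = 60 - 90*r*w)
(202 - 227)/(3810 + M(-64, 53)) = (202 - 227)/(3810 + (60 - 90*(-64)*53)) = -25/(3810 + (60 + 305280)) = -25/(3810 + 305340) = -25/309150 = -25*1/309150 = -1/12366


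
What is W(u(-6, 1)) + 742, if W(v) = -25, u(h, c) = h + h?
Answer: 717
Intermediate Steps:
u(h, c) = 2*h
W(u(-6, 1)) + 742 = -25 + 742 = 717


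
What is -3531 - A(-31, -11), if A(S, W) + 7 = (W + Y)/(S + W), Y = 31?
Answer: -73994/21 ≈ -3523.5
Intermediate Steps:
A(S, W) = -7 + (31 + W)/(S + W) (A(S, W) = -7 + (W + 31)/(S + W) = -7 + (31 + W)/(S + W))
-3531 - A(-31, -11) = -3531 - (31 - 7*(-31) - 6*(-11))/(-31 - 11) = -3531 - (31 + 217 + 66)/(-42) = -3531 - (-1)*314/42 = -3531 - 1*(-157/21) = -3531 + 157/21 = -73994/21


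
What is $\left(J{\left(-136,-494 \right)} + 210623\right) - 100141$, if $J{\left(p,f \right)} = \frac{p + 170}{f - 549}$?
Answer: $\frac{115232692}{1043} \approx 1.1048 \cdot 10^{5}$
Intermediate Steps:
$J{\left(p,f \right)} = \frac{170 + p}{-549 + f}$
$\left(J{\left(-136,-494 \right)} + 210623\right) - 100141 = \left(\frac{170 - 136}{-549 - 494} + 210623\right) - 100141 = \left(\frac{1}{-1043} \cdot 34 + 210623\right) - 100141 = \left(\left(- \frac{1}{1043}\right) 34 + 210623\right) - 100141 = \left(- \frac{34}{1043} + 210623\right) - 100141 = \frac{219679755}{1043} - 100141 = \frac{115232692}{1043}$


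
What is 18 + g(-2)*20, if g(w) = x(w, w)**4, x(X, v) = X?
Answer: 338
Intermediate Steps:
g(w) = w**4
18 + g(-2)*20 = 18 + (-2)**4*20 = 18 + 16*20 = 18 + 320 = 338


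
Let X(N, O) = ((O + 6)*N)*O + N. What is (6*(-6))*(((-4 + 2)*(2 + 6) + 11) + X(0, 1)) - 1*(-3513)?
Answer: 3693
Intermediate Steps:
X(N, O) = N + N*O*(6 + O) (X(N, O) = ((6 + O)*N)*O + N = (N*(6 + O))*O + N = N*O*(6 + O) + N = N + N*O*(6 + O))
(6*(-6))*(((-4 + 2)*(2 + 6) + 11) + X(0, 1)) - 1*(-3513) = (6*(-6))*(((-4 + 2)*(2 + 6) + 11) + 0*(1 + 1**2 + 6*1)) - 1*(-3513) = -36*((-2*8 + 11) + 0*(1 + 1 + 6)) + 3513 = -36*((-16 + 11) + 0*8) + 3513 = -36*(-5 + 0) + 3513 = -36*(-5) + 3513 = 180 + 3513 = 3693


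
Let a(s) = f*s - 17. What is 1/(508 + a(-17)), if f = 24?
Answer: 1/83 ≈ 0.012048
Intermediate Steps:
a(s) = -17 + 24*s (a(s) = 24*s - 17 = -17 + 24*s)
1/(508 + a(-17)) = 1/(508 + (-17 + 24*(-17))) = 1/(508 + (-17 - 408)) = 1/(508 - 425) = 1/83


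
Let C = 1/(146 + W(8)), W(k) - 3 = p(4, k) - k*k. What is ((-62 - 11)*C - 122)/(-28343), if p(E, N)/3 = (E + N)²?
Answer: 9021/2093333 ≈ 0.0043094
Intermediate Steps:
p(E, N) = 3*(E + N)²
W(k) = 3 - k² + 3*(4 + k)² (W(k) = 3 + (3*(4 + k)² - k*k) = 3 + (3*(4 + k)² - k²) = 3 + (-k² + 3*(4 + k)²) = 3 - k² + 3*(4 + k)²)
C = 1/517 (C = 1/(146 + (51 + 2*8² + 24*8)) = 1/(146 + (51 + 2*64 + 192)) = 1/(146 + (51 + 128 + 192)) = 1/(146 + 371) = 1/517 ≈ 0.0019342)
((-62 - 11)*C - 122)/(-28343) = ((-62 - 11)*(1/517) - 122)/(-28343) = (-73*1/517 - 122)*(-1/28343) = (-73/517 - 122)*(-1/28343) = -63147/517*(-1/28343) = 9021/2093333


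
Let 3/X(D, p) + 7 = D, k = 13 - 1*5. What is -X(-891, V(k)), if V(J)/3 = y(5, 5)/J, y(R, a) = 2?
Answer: 3/898 ≈ 0.0033408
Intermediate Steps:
k = 8 (k = 13 - 5 = 8)
V(J) = 6/J (V(J) = 3*(2/J) = 6/J)
X(D, p) = 3/(-7 + D)
-X(-891, V(k)) = -3/(-7 - 891) = -3/(-898) = -3*(-1)/898 = -1*(-3/898) = 3/898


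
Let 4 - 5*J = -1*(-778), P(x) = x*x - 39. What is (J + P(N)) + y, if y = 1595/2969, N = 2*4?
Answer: -1918906/14845 ≈ -129.26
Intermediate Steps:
N = 8
P(x) = -39 + x² (P(x) = x² - 39 = -39 + x²)
y = 1595/2969 (y = 1595*(1/2969) = 1595/2969 ≈ 0.53722)
J = -774/5 (J = ⅘ - (-1)*(-778)/5 = ⅘ - ⅕*778 = ⅘ - 778/5 = -774/5 ≈ -154.80)
(J + P(N)) + y = (-774/5 + (-39 + 8²)) + 1595/2969 = (-774/5 + (-39 + 64)) + 1595/2969 = (-774/5 + 25) + 1595/2969 = -649/5 + 1595/2969 = -1918906/14845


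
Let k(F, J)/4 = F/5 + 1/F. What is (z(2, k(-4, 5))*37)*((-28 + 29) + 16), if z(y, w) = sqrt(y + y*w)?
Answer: 2516*I*sqrt(10)/5 ≈ 1591.3*I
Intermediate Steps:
k(F, J) = 4/F + 4*F/5 (k(F, J) = 4*(F/5 + 1/F) = 4*(1/F + F/5) = 4/F + 4*F/5)
z(y, w) = sqrt(y + w*y)
(z(2, k(-4, 5))*37)*((-28 + 29) + 16) = (sqrt(2*(1 + (4/(-4) + (4/5)*(-4))))*37)*((-28 + 29) + 16) = (sqrt(2*(1 + (4*(-1/4) - 16/5)))*37)*(1 + 16) = (sqrt(2*(1 + (-1 - 16/5)))*37)*17 = (sqrt(2*(1 - 21/5))*37)*17 = (sqrt(2*(-16/5))*37)*17 = (sqrt(-32/5)*37)*17 = ((4*I*sqrt(10)/5)*37)*17 = (148*I*sqrt(10)/5)*17 = 2516*I*sqrt(10)/5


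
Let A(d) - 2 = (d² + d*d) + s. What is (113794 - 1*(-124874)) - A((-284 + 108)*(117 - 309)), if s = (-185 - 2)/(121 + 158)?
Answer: -637113201311/279 ≈ -2.2836e+9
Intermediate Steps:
s = -187/279 ≈ -0.67025
A(d) = 371/279 + 2*d² (A(d) = 2 + ((d² + d*d) - 187/279) = 2 + ((d² + d²) - 187/279) = 2 + (2*d² - 187/279) = 2 + (-187/279 + 2*d²) = 371/279 + 2*d²)
(113794 - 1*(-124874)) - A((-284 + 108)*(117 - 309)) = (113794 - 1*(-124874)) - (371/279 + 2*((-284 + 108)*(117 - 309))²) = (113794 + 124874) - (371/279 + 2*(-176*(-192))²) = 238668 - (371/279 + 2*33792²) = 238668 - (371/279 + 2*1141899264) = 238668 - (371/279 + 2283798528) = 238668 - 1*637179789683/279 = 238668 - 637179789683/279 = -637113201311/279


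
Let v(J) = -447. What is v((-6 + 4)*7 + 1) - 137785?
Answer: -138232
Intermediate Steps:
v((-6 + 4)*7 + 1) - 137785 = -447 - 137785 = -138232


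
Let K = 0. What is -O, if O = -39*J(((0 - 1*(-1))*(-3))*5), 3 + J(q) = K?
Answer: -117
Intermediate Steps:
J(q) = -3 (J(q) = -3 + 0 = -3)
O = 117 (O = -39*(-3) = 117)
-O = -1*117 = -117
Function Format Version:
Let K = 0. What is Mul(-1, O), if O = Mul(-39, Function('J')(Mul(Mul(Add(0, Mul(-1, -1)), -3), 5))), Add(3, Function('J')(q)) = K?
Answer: -117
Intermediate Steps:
Function('J')(q) = -3 (Function('J')(q) = Add(-3, 0) = -3)
O = 117 (O = Mul(-39, -3) = 117)
Mul(-1, O) = Mul(-1, 117) = -117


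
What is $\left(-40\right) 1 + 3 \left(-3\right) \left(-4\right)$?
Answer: $-4$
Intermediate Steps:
$\left(-40\right) 1 + 3 \left(-3\right) \left(-4\right) = -40 - -36 = -40 + 36 = -4$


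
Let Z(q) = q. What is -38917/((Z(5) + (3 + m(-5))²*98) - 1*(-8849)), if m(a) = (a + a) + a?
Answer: -38917/22966 ≈ -1.6945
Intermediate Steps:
m(a) = 3*a (m(a) = 2*a + a = 3*a)
-38917/((Z(5) + (3 + m(-5))²*98) - 1*(-8849)) = -38917/((5 + (3 + 3*(-5))²*98) - 1*(-8849)) = -38917/((5 + (3 - 15)²*98) + 8849) = -38917/((5 + (-12)²*98) + 8849) = -38917/((5 + 144*98) + 8849) = -38917/((5 + 14112) + 8849) = -38917/(14117 + 8849) = -38917/22966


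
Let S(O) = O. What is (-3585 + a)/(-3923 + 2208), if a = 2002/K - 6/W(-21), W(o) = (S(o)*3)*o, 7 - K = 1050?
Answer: 235693189/112690935 ≈ 2.0915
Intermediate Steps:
K = -1043 (K = 7 - 1*1050 = 7 - 1050 = -1043)
W(o) = 3*o² (W(o) = (o*3)*o = (3*o)*o = 3*o²)
a = -126424/65709 (a = 2002/(-1043) - 6/(3*(-21)²) = 2002*(-1/1043) - 6/(3*441) = -286/149 - 6/1323 = -286/149 - 6*1/1323 = -286/149 - 2/441 = -126424/65709 ≈ -1.9240)
(-3585 + a)/(-3923 + 2208) = (-3585 - 126424/65709)/(-3923 + 2208) = -235693189/65709/(-1715) = -235693189/65709*(-1/1715) = 235693189/112690935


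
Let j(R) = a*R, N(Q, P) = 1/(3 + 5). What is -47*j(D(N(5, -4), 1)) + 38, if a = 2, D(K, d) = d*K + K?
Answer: 29/2 ≈ 14.500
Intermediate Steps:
N(Q, P) = ⅛ (N(Q, P) = 1/8 = ⅛)
D(K, d) = K + K*d (D(K, d) = K*d + K = K + K*d)
j(R) = 2*R
-47*j(D(N(5, -4), 1)) + 38 = -94*(1 + 1)/8 + 38 = -94*(⅛)*2 + 38 = -94/4 + 38 = -47*½ + 38 = -47/2 + 38 = 29/2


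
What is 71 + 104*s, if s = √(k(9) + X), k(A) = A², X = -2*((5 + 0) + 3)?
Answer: 71 + 104*√65 ≈ 909.47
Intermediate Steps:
X = -16 (X = -2*(5 + 3) = -2*8 = -16)
s = √65 (s = √(9² - 16) = √(81 - 16) = √65 ≈ 8.0623)
71 + 104*s = 71 + 104*√65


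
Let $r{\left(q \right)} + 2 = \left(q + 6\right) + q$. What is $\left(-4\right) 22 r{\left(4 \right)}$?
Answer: $-1056$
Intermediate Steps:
$r{\left(q \right)} = 4 + 2 q$ ($r{\left(q \right)} = -2 + \left(\left(q + 6\right) + q\right) = -2 + \left(\left(6 + q\right) + q\right) = -2 + \left(6 + 2 q\right) = 4 + 2 q$)
$\left(-4\right) 22 r{\left(4 \right)} = \left(-4\right) 22 \left(4 + 2 \cdot 4\right) = - 88 \left(4 + 8\right) = \left(-88\right) 12 = -1056$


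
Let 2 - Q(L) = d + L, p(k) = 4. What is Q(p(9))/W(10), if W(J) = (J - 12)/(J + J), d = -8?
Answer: -60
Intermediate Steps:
W(J) = (-12 + J)/(2*J) (W(J) = (-12 + J)/((2*J)) = (-12 + J)*(1/(2*J)) = (-12 + J)/(2*J))
Q(L) = 10 - L (Q(L) = 2 - (-8 + L) = 2 + (8 - L) = 10 - L)
Q(p(9))/W(10) = (10 - 1*4)/(((½)*(-12 + 10)/10)) = (10 - 4)/(((½)*(⅒)*(-2))) = 6/(-⅒) = 6*(-10) = -60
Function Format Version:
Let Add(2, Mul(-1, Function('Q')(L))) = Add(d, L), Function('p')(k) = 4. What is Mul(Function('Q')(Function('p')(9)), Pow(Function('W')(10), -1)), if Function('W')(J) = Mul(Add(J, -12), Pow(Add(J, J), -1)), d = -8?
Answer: -60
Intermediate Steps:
Function('W')(J) = Mul(Rational(1, 2), Pow(J, -1), Add(-12, J)) (Function('W')(J) = Mul(Add(-12, J), Pow(Mul(2, J), -1)) = Mul(Add(-12, J), Mul(Rational(1, 2), Pow(J, -1))) = Mul(Rational(1, 2), Pow(J, -1), Add(-12, J)))
Function('Q')(L) = Add(10, Mul(-1, L)) (Function('Q')(L) = Add(2, Mul(-1, Add(-8, L))) = Add(2, Add(8, Mul(-1, L))) = Add(10, Mul(-1, L)))
Mul(Function('Q')(Function('p')(9)), Pow(Function('W')(10), -1)) = Mul(Add(10, Mul(-1, 4)), Pow(Mul(Rational(1, 2), Pow(10, -1), Add(-12, 10)), -1)) = Mul(Add(10, -4), Pow(Mul(Rational(1, 2), Rational(1, 10), -2), -1)) = Mul(6, Pow(Rational(-1, 10), -1)) = Mul(6, -10) = -60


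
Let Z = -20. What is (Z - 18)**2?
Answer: 1444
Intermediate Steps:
(Z - 18)**2 = (-20 - 18)**2 = (-38)**2 = 1444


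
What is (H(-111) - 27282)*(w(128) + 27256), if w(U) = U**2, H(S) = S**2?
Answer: -652898040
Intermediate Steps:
(H(-111) - 27282)*(w(128) + 27256) = ((-111)**2 - 27282)*(128**2 + 27256) = (12321 - 27282)*(16384 + 27256) = -14961*43640 = -652898040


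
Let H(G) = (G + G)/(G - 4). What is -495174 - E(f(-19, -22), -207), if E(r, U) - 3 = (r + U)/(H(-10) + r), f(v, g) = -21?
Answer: -67840845/137 ≈ -4.9519e+5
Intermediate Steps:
H(G) = 2*G/(-4 + G) (H(G) = (2*G)/(-4 + G) = 2*G/(-4 + G))
E(r, U) = 3 + (U + r)/(10/7 + r) (E(r, U) = 3 + (r + U)/(2*(-10)/(-4 - 10) + r) = 3 + (U + r)/(2*(-10)/(-14) + r) = 3 + (U + r)/(2*(-10)*(-1/14) + r) = 3 + (U + r)/(10/7 + r))
-495174 - E(f(-19, -22), -207) = -495174 - (30 + 7*(-207) + 28*(-21))/(10 + 7*(-21)) = -495174 - (30 - 1449 - 588)/(10 - 147) = -495174 - (-2007)/(-137) = -495174 - (-1)*(-2007)/137 = -495174 - 1*2007/137 = -495174 - 2007/137 = -67840845/137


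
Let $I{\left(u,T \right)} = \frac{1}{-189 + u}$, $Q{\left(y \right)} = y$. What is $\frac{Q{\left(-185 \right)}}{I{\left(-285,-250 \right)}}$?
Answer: $87690$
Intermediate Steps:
$\frac{Q{\left(-185 \right)}}{I{\left(-285,-250 \right)}} = - \frac{185}{\frac{1}{-189 - 285}} = - \frac{185}{\frac{1}{-474}} = - \frac{185}{- \frac{1}{474}} = \left(-185\right) \left(-474\right) = 87690$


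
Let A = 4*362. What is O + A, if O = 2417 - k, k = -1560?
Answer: 5425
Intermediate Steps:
A = 1448
O = 3977 (O = 2417 - 1*(-1560) = 2417 + 1560 = 3977)
O + A = 3977 + 1448 = 5425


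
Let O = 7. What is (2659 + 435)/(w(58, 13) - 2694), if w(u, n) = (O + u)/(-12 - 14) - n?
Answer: -6188/5419 ≈ -1.1419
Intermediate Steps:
w(u, n) = -7/26 - n - u/26 (w(u, n) = (7 + u)/(-12 - 14) - n = (7 + u)/(-26) - n = (7 + u)*(-1/26) - n = (-7/26 - u/26) - n = -7/26 - n - u/26)
(2659 + 435)/(w(58, 13) - 2694) = (2659 + 435)/((-7/26 - 1*13 - 1/26*58) - 2694) = 3094/((-7/26 - 13 - 29/13) - 2694) = 3094/(-31/2 - 2694) = 3094/(-5419/2) = 3094*(-2/5419) = -6188/5419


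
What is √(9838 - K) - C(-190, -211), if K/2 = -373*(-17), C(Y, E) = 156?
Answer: -156 + 6*I*√79 ≈ -156.0 + 53.329*I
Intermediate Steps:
K = 12682 (K = 2*(-373*(-17)) = 2*6341 = 12682)
√(9838 - K) - C(-190, -211) = √(9838 - 1*12682) - 1*156 = √(9838 - 12682) - 156 = √(-2844) - 156 = 6*I*√79 - 156 = -156 + 6*I*√79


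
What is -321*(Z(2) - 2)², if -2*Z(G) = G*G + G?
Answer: -8025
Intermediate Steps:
Z(G) = -G/2 - G²/2 (Z(G) = -(G*G + G)/2 = -(G² + G)/2 = -(G + G²)/2 = -G/2 - G²/2)
-321*(Z(2) - 2)² = -321*(-½*2*(1 + 2) - 2)² = -321*(-½*2*3 - 2)² = -321*(-3 - 2)² = -321*(-5)² = -321*25 = -8025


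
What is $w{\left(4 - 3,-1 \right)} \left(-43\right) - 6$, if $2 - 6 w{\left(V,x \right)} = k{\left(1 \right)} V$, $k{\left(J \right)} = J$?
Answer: $- \frac{79}{6} \approx -13.167$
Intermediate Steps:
$w{\left(V,x \right)} = \frac{1}{3} - \frac{V}{6}$ ($w{\left(V,x \right)} = \frac{1}{3} - \frac{1 V}{6} = \frac{1}{3} - \frac{V}{6}$)
$w{\left(4 - 3,-1 \right)} \left(-43\right) - 6 = \left(\frac{1}{3} - \frac{4 - 3}{6}\right) \left(-43\right) - 6 = \left(\frac{1}{3} - \frac{1}{6}\right) \left(-43\right) - 6 = \frac{1}{6} \left(-43\right) - 6 = - \frac{43}{6} - 6 = - \frac{79}{6}$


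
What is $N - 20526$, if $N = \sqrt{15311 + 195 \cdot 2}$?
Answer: $-20526 + \sqrt{15701} \approx -20401.0$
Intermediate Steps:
$N = \sqrt{15701}$ ($N = \sqrt{15311 + 390} = \sqrt{15701} \approx 125.3$)
$N - 20526 = \sqrt{15701} - 20526 = -20526 + \sqrt{15701}$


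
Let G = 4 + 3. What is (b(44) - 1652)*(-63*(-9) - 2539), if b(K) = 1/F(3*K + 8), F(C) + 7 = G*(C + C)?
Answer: 6362372060/1953 ≈ 3.2577e+6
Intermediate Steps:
G = 7
F(C) = -7 + 14*C (F(C) = -7 + 7*(C + C) = -7 + 7*(2*C) = -7 + 14*C)
b(K) = 1/(105 + 42*K) (b(K) = 1/(-7 + 14*(3*K + 8)) = 1/(-7 + 14*(8 + 3*K)) = 1/(-7 + (112 + 42*K)) = 1/(105 + 42*K))
(b(44) - 1652)*(-63*(-9) - 2539) = (1/(21*(5 + 2*44)) - 1652)*(-63*(-9) - 2539) = (1/(21*(5 + 88)) - 1652)*(567 - 2539) = ((1/21)/93 - 1652)*(-1972) = ((1/21)*(1/93) - 1652)*(-1972) = (1/1953 - 1652)*(-1972) = -3226355/1953*(-1972) = 6362372060/1953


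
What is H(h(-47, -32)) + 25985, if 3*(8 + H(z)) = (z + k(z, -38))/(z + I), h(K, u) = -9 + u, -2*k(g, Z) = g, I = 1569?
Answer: 238157095/9168 ≈ 25977.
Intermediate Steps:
k(g, Z) = -g/2
H(z) = -8 + z/(6*(1569 + z)) (H(z) = -8 + ((z - z/2)/(z + 1569))/3 = -8 + ((z/2)/(1569 + z))/3 = -8 + (z/(2*(1569 + z)))/3 = -8 + z/(6*(1569 + z)))
H(h(-47, -32)) + 25985 = (-75312 - 47*(-9 - 32))/(6*(1569 + (-9 - 32))) + 25985 = (-75312 - 47*(-41))/(6*(1569 - 41)) + 25985 = (⅙)*(-75312 + 1927)/1528 + 25985 = (⅙)*(1/1528)*(-73385) + 25985 = -73385/9168 + 25985 = 238157095/9168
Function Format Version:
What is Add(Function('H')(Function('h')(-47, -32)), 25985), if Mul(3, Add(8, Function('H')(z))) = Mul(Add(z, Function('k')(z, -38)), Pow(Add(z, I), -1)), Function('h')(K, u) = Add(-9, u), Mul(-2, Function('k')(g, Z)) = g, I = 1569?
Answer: Rational(238157095, 9168) ≈ 25977.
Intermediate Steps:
Function('k')(g, Z) = Mul(Rational(-1, 2), g)
Function('H')(z) = Add(-8, Mul(Rational(1, 6), z, Pow(Add(1569, z), -1))) (Function('H')(z) = Add(-8, Mul(Rational(1, 3), Mul(Add(z, Mul(Rational(-1, 2), z)), Pow(Add(z, 1569), -1)))) = Add(-8, Mul(Rational(1, 3), Mul(Mul(Rational(1, 2), z), Pow(Add(1569, z), -1)))) = Add(-8, Mul(Rational(1, 3), Mul(Rational(1, 2), z, Pow(Add(1569, z), -1)))) = Add(-8, Mul(Rational(1, 6), z, Pow(Add(1569, z), -1))))
Add(Function('H')(Function('h')(-47, -32)), 25985) = Add(Mul(Rational(1, 6), Pow(Add(1569, Add(-9, -32)), -1), Add(-75312, Mul(-47, Add(-9, -32)))), 25985) = Add(Mul(Rational(1, 6), Pow(Add(1569, -41), -1), Add(-75312, Mul(-47, -41))), 25985) = Add(Mul(Rational(1, 6), Pow(1528, -1), Add(-75312, 1927)), 25985) = Add(Mul(Rational(1, 6), Rational(1, 1528), -73385), 25985) = Add(Rational(-73385, 9168), 25985) = Rational(238157095, 9168)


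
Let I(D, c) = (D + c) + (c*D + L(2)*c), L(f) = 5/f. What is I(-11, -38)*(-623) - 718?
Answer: -171420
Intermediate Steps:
I(D, c) = D + 7*c/2 + D*c (I(D, c) = (D + c) + (c*D + (5/2)*c) = (D + c) + (D*c + (5*(½))*c) = (D + c) + (D*c + 5*c/2) = (D + c) + (5*c/2 + D*c) = D + 7*c/2 + D*c)
I(-11, -38)*(-623) - 718 = (-11 + (7/2)*(-38) - 11*(-38))*(-623) - 718 = (-11 - 133 + 418)*(-623) - 718 = 274*(-623) - 718 = -170702 - 718 = -171420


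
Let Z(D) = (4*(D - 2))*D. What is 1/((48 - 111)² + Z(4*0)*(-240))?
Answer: 1/3969 ≈ 0.00025195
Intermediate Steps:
Z(D) = D*(-8 + 4*D) (Z(D) = (4*(-2 + D))*D = (-8 + 4*D)*D = D*(-8 + 4*D))
1/((48 - 111)² + Z(4*0)*(-240)) = 1/((48 - 111)² + (4*(4*0)*(-2 + 4*0))*(-240)) = 1/((-63)² + (4*0*(-2 + 0))*(-240)) = 1/(3969 + (4*0*(-2))*(-240)) = 1/(3969 + 0*(-240)) = 1/(3969 + 0) = 1/3969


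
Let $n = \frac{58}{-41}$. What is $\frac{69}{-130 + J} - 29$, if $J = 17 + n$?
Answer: $- \frac{138868}{4691} \approx -29.603$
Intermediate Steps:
$n = - \frac{58}{41}$ ($n = 58 \left(- \frac{1}{41}\right) = - \frac{58}{41} \approx -1.4146$)
$J = \frac{639}{41}$ ($J = 17 - \frac{58}{41} = \frac{639}{41} \approx 15.585$)
$\frac{69}{-130 + J} - 29 = \frac{69}{-130 + \frac{639}{41}} - 29 = \frac{69}{- \frac{4691}{41}} - 29 = 69 \left(- \frac{41}{4691}\right) - 29 = - \frac{2829}{4691} - 29 = - \frac{138868}{4691}$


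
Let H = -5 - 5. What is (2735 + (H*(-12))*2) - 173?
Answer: 2802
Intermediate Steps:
H = -10
(2735 + (H*(-12))*2) - 173 = (2735 - 10*(-12)*2) - 173 = (2735 + 120*2) - 173 = (2735 + 240) - 173 = 2975 - 173 = 2802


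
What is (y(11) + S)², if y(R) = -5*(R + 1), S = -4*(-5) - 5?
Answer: 2025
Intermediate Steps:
S = 15 (S = 20 - 5 = 15)
y(R) = -5 - 5*R (y(R) = -5*(1 + R) = -5 - 5*R)
(y(11) + S)² = ((-5 - 5*11) + 15)² = ((-5 - 55) + 15)² = (-60 + 15)² = (-45)² = 2025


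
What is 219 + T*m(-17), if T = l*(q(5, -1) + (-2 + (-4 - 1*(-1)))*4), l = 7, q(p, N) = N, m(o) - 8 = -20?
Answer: 1983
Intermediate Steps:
m(o) = -12 (m(o) = 8 - 20 = -12)
T = -147 (T = 7*(-1 + (-2 + (-4 - 1*(-1)))*4) = 7*(-1 + (-2 + (-4 + 1))*4) = 7*(-1 + (-2 - 3)*4) = 7*(-1 - 5*4) = 7*(-1 - 20) = 7*(-21) = -147)
219 + T*m(-17) = 219 - 147*(-12) = 219 + 1764 = 1983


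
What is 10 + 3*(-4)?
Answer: -2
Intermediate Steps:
10 + 3*(-4) = 10 - 12 = -2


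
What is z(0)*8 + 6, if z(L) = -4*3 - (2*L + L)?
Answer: -90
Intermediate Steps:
z(L) = -12 - 3*L
z(0)*8 + 6 = (-12 - 3*0)*8 + 6 = (-12 + 0)*8 + 6 = -12*8 + 6 = -96 + 6 = -90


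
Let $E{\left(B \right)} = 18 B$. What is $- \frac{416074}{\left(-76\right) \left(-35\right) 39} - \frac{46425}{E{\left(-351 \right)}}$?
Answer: $\frac{2336938}{700245} \approx 3.3373$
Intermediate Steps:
$- \frac{416074}{\left(-76\right) \left(-35\right) 39} - \frac{46425}{E{\left(-351 \right)}} = - \frac{416074}{\left(-76\right) \left(-35\right) 39} - \frac{46425}{18 \left(-351\right)} = - \frac{416074}{2660 \cdot 39} - \frac{46425}{-6318} = - \frac{416074}{103740} - - \frac{15475}{2106} = \left(-416074\right) \frac{1}{103740} + \frac{15475}{2106} = - \frac{208037}{51870} + \frac{15475}{2106} = \frac{2336938}{700245}$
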